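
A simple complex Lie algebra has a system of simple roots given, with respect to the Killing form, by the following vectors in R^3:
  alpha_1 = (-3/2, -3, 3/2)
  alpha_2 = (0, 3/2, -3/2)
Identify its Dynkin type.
Compute the Cartan integers a_ij = 2(alpha_i, alpha_j)/(alpha_j, alpha_j); the resulting 2x2 Cartan matrix is
[[2, -3], [-1, 2]].
The roots have two lengths (squared-length ratio 3:1); the short ones are alpha_{2}. The associated Dynkin diagram is two nodes joined by a triple edge (G_2), so the type is G_2.

G_2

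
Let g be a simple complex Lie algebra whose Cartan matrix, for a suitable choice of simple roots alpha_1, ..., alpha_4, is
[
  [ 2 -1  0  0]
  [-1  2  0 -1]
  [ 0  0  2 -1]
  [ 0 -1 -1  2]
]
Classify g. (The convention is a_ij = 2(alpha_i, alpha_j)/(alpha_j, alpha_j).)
The matrix has rank 4 with 2's on the diagonal. Reading the off-diagonal entries as Dynkin edges (a single edge where a_ij = a_ji = -1; a double or triple edge where a_ij * a_ji = 2 or 3), the diagram is a chain of 4 nodes with single edges (A_4). One simple-root ordering that puts it in standard form is (alpha_1, alpha_2, alpha_4, alpha_3). So the algebra is type A_4, i.e. sl(5).

A4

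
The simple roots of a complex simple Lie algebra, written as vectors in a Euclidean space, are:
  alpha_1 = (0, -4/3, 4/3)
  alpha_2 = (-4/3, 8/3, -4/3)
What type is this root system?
Compute the Cartan integers a_ij = 2(alpha_i, alpha_j)/(alpha_j, alpha_j); the resulting 2x2 Cartan matrix is
[[2, -1], [-3, 2]].
The roots have two lengths (squared-length ratio 3:1); the short ones are alpha_{1}. The associated Dynkin diagram is two nodes joined by a triple edge (G_2), so the type is G_2.

G_2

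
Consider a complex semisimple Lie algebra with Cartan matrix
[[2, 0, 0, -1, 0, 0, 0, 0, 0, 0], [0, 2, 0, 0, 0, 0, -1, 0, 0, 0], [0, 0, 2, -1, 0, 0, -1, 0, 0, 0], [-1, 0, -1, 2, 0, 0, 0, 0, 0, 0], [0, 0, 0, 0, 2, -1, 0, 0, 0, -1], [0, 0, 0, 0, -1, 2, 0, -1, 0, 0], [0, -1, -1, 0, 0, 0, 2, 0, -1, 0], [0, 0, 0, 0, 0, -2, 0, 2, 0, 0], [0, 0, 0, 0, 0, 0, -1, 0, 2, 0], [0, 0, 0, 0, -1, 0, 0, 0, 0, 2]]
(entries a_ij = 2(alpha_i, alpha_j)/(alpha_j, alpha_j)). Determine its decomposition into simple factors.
C_4 (sp(8)) ⊕ D_6 (so(12))

The diagram associated to this matrix has two connected components: the simple roots {alpha_5, alpha_6, alpha_8, alpha_10} form a chain of 4 nodes with a double edge at one end; the terminal node there is the unique long simple root (C_4), and {alpha_1, alpha_2, alpha_3, alpha_4, alpha_7, alpha_9} form a chain of 4 nodes with a fork of two nodes at one end (D_6). A semisimple Lie algebra decomposes uniquely as the direct sum of simple ideals, one per connected component of its Dynkin diagram, so g ≅ C_4 ⊕ D_6 (dimension 36 + 66 = 102).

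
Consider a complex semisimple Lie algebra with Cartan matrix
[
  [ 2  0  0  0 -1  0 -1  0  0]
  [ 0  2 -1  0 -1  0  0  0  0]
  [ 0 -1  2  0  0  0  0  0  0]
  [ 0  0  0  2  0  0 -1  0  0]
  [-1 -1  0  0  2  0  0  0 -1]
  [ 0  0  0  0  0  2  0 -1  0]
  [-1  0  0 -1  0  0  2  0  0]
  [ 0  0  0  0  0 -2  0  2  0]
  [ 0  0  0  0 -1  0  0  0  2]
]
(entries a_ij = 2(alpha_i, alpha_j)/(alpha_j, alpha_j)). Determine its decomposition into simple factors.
The diagram associated to this matrix has two connected components: the simple roots {alpha_6, alpha_8} form a chain of 2 nodes with a double edge at one end; the terminal node there is the unique short simple root (B_2), and {alpha_1, alpha_2, alpha_3, alpha_4, alpha_5, alpha_7, alpha_9} form a chain of 6 nodes with one extra node attached to the third node from one end (E_7). A semisimple Lie algebra decomposes uniquely as the direct sum of simple ideals, one per connected component of its Dynkin diagram, so g ≅ B_2 ⊕ E_7 (dimension 10 + 133 = 143).

type B_2 + type E_7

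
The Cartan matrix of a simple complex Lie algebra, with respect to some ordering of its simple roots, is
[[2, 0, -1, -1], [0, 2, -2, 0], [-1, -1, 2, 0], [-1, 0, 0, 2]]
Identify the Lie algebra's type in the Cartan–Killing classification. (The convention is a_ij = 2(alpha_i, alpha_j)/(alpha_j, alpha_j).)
C4

The matrix has rank 4 with 2's on the diagonal. Reading the off-diagonal entries as Dynkin edges (a single edge where a_ij = a_ji = -1; a double or triple edge where a_ij * a_ji = 2 or 3), the diagram is a chain of 4 nodes with a double edge at one end; the terminal node there is the unique long simple root (C_4). One simple-root ordering that puts it in standard form is (alpha_4, alpha_1, alpha_3, alpha_2). So the algebra is type C_4, i.e. sp(8).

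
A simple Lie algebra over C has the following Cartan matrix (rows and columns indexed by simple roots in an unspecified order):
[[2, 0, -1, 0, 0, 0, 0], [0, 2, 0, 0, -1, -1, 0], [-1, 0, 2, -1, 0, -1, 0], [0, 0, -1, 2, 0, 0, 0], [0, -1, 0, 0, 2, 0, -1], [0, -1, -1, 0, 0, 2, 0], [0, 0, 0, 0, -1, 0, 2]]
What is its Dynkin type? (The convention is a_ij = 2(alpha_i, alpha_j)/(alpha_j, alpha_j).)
D_7 (so(14))

The matrix has rank 7 with 2's on the diagonal. Reading the off-diagonal entries as Dynkin edges (a single edge where a_ij = a_ji = -1; a double or triple edge where a_ij * a_ji = 2 or 3), the diagram is a chain of 5 nodes with a fork of two nodes at one end (D_7). One simple-root ordering that puts it in standard form is (alpha_7, alpha_5, alpha_2, alpha_6, alpha_3, alpha_1, alpha_4). So the algebra is type D_7, i.e. so(14).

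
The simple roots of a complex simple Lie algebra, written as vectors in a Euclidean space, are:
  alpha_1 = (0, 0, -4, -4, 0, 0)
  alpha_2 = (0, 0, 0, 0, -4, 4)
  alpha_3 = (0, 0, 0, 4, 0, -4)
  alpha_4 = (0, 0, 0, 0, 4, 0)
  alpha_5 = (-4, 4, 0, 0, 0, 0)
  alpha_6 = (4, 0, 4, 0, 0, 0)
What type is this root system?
Compute the Cartan integers a_ij = 2(alpha_i, alpha_j)/(alpha_j, alpha_j); the resulting 6x6 Cartan matrix is
[[2, 0, -1, 0, 0, -1], [0, 2, -1, -2, 0, 0], [-1, -1, 2, 0, 0, 0], [0, -1, 0, 2, 0, 0], [0, 0, 0, 0, 2, -1], [-1, 0, 0, 0, -1, 2]].
The roots have two lengths (squared-length ratio 2:1); the short ones are alpha_{4}. The associated Dynkin diagram is a chain of 6 nodes with a double edge at one end; the terminal node there is the unique short simple root (B_6), so the type is B_6 (the algebra so(13)).

B_6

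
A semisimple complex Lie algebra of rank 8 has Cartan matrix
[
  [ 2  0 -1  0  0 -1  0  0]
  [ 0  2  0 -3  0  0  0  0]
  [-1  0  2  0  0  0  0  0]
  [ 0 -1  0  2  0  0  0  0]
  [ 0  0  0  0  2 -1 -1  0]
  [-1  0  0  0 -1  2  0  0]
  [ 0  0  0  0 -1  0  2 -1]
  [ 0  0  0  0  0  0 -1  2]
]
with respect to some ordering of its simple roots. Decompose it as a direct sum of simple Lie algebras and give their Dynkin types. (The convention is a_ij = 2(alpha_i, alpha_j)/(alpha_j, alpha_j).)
The diagram associated to this matrix has two connected components: the simple roots {alpha_1, alpha_3, alpha_5, alpha_6, alpha_7, alpha_8} form a chain of 6 nodes with single edges (A_6), and {alpha_2, alpha_4} form two nodes joined by a triple edge (G_2). A semisimple Lie algebra decomposes uniquely as the direct sum of simple ideals, one per connected component of its Dynkin diagram, so g ≅ A_6 ⊕ G_2 (dimension 48 + 14 = 62).

A_6 + G_2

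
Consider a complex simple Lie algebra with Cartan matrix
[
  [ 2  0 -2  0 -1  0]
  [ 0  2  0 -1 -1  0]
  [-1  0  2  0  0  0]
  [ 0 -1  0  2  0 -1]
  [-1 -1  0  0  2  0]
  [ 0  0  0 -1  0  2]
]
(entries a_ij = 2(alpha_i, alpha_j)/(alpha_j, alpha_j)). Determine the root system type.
B_6

The matrix has rank 6 with 2's on the diagonal. Reading the off-diagonal entries as Dynkin edges (a single edge where a_ij = a_ji = -1; a double or triple edge where a_ij * a_ji = 2 or 3), the diagram is a chain of 6 nodes with a double edge at one end; the terminal node there is the unique short simple root (B_6). One simple-root ordering that puts it in standard form is (alpha_6, alpha_4, alpha_2, alpha_5, alpha_1, alpha_3). So the algebra is type B_6, i.e. so(13).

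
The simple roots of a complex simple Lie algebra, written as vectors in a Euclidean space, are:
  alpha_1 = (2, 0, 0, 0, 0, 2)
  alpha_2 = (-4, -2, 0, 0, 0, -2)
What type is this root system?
G_2

Compute the Cartan integers a_ij = 2(alpha_i, alpha_j)/(alpha_j, alpha_j); the resulting 2x2 Cartan matrix is
[[2, -1], [-3, 2]].
The roots have two lengths (squared-length ratio 3:1); the short ones are alpha_{1}. The associated Dynkin diagram is two nodes joined by a triple edge (G_2), so the type is G_2.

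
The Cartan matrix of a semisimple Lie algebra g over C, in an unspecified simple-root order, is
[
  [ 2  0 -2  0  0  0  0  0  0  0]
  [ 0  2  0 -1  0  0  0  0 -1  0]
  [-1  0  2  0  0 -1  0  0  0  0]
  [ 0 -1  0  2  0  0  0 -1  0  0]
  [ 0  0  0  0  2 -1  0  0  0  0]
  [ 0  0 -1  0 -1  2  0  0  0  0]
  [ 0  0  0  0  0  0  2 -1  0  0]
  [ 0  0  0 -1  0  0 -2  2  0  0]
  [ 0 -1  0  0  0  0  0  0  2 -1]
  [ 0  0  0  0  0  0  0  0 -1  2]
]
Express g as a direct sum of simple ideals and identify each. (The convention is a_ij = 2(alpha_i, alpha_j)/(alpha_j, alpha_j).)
The diagram associated to this matrix has two connected components: the simple roots {alpha_2, alpha_4, alpha_7, alpha_8, alpha_9, alpha_10} form a chain of 6 nodes with a double edge at one end; the terminal node there is the unique short simple root (B_6), and {alpha_1, alpha_3, alpha_5, alpha_6} form a chain of 4 nodes with a double edge at one end; the terminal node there is the unique long simple root (C_4). A semisimple Lie algebra decomposes uniquely as the direct sum of simple ideals, one per connected component of its Dynkin diagram, so g ≅ B_6 ⊕ C_4 (dimension 78 + 36 = 114).

type B_6 ⊕ type C_4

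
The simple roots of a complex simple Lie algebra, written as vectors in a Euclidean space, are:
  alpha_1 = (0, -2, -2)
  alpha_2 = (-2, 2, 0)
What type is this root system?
Compute the Cartan integers a_ij = 2(alpha_i, alpha_j)/(alpha_j, alpha_j); the resulting 2x2 Cartan matrix is
[[2, -1], [-1, 2]].
All simple roots have the same length, so the diagram is simply laced. The associated Dynkin diagram is a chain of 2 nodes with single edges (A_2), so the type is A_2 (the algebra sl(3)).

A2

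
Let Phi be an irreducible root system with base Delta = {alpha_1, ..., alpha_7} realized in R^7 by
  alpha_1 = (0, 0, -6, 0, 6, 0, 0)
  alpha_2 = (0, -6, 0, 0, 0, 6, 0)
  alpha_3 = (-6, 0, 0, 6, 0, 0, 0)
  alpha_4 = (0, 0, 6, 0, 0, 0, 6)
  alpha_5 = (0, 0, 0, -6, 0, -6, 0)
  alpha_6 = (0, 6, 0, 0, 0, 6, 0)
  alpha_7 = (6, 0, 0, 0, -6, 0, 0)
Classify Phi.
D_7

Compute the Cartan integers a_ij = 2(alpha_i, alpha_j)/(alpha_j, alpha_j); the resulting 7x7 Cartan matrix is
[[2, 0, 0, -1, 0, 0, -1], [0, 2, 0, 0, -1, 0, 0], [0, 0, 2, 0, -1, 0, -1], [-1, 0, 0, 2, 0, 0, 0], [0, -1, -1, 0, 2, -1, 0], [0, 0, 0, 0, -1, 2, 0], [-1, 0, -1, 0, 0, 0, 2]].
All simple roots have the same length, so the diagram is simply laced. The associated Dynkin diagram is a chain of 5 nodes with a fork of two nodes at one end (D_7), so the type is D_7 (the algebra so(14)).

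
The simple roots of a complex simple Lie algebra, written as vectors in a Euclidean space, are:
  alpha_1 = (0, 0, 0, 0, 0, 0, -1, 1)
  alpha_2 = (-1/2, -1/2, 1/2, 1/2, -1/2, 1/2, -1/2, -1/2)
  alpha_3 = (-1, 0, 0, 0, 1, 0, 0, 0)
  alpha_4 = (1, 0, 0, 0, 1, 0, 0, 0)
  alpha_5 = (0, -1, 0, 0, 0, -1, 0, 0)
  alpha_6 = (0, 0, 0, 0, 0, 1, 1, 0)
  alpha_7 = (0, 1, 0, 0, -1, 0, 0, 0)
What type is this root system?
E_7

Compute the Cartan integers a_ij = 2(alpha_i, alpha_j)/(alpha_j, alpha_j); the resulting 7x7 Cartan matrix is
[[2, 0, 0, 0, 0, -1, 0], [0, 2, 0, -1, 0, 0, 0], [0, 0, 2, 0, 0, 0, -1], [0, -1, 0, 2, 0, 0, -1], [0, 0, 0, 0, 2, -1, -1], [-1, 0, 0, 0, -1, 2, 0], [0, 0, -1, -1, -1, 0, 2]].
All simple roots have the same length, so the diagram is simply laced. The associated Dynkin diagram is a chain of 6 nodes with one extra node attached to the third node from one end (E_7), so the type is E_7.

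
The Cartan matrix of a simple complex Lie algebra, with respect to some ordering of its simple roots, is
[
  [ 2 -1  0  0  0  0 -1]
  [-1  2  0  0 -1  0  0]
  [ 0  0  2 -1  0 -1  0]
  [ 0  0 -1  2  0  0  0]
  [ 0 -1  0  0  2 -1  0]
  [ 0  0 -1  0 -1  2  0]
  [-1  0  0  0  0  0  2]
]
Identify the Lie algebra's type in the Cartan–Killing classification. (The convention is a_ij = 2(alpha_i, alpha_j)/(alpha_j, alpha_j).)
The matrix has rank 7 with 2's on the diagonal. Reading the off-diagonal entries as Dynkin edges (a single edge where a_ij = a_ji = -1; a double or triple edge where a_ij * a_ji = 2 or 3), the diagram is a chain of 7 nodes with single edges (A_7). One simple-root ordering that puts it in standard form is (alpha_7, alpha_1, alpha_2, alpha_5, alpha_6, alpha_3, alpha_4). So the algebra is type A_7, i.e. sl(8).

type A_7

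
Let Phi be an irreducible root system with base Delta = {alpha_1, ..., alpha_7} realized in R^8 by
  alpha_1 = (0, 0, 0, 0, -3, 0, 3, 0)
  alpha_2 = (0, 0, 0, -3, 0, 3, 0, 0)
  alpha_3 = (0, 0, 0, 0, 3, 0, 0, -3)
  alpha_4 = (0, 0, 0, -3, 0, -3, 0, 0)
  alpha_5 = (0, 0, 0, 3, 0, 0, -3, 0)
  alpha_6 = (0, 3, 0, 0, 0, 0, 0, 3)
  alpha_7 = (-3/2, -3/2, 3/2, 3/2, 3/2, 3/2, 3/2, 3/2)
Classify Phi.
E7

Compute the Cartan integers a_ij = 2(alpha_i, alpha_j)/(alpha_j, alpha_j); the resulting 7x7 Cartan matrix is
[[2, 0, -1, 0, -1, 0, 0], [0, 2, 0, 0, -1, 0, 0], [-1, 0, 2, 0, 0, -1, 0], [0, 0, 0, 2, -1, 0, -1], [-1, -1, 0, -1, 2, 0, 0], [0, 0, -1, 0, 0, 2, 0], [0, 0, 0, -1, 0, 0, 2]].
All simple roots have the same length, so the diagram is simply laced. The associated Dynkin diagram is a chain of 6 nodes with one extra node attached to the third node from one end (E_7), so the type is E_7.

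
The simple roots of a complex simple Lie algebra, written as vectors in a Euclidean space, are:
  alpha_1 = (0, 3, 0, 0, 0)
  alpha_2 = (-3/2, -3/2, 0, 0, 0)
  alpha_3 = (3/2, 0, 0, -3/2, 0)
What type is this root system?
Compute the Cartan integers a_ij = 2(alpha_i, alpha_j)/(alpha_j, alpha_j); the resulting 3x3 Cartan matrix is
[[2, -2, 0], [-1, 2, -1], [0, -1, 2]].
The roots have two lengths (squared-length ratio 2:1); the short ones are alpha_{2,3}. The associated Dynkin diagram is a chain of 3 nodes with a double edge at one end; the terminal node there is the unique long simple root (C_3), so the type is C_3 (the algebra sp(6)).

C3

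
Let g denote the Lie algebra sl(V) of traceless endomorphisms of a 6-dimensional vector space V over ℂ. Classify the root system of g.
A5

This is sl(6), which has dimension 6^2 - 1 = 35 and rank 6 - 1 = 5 (a Cartan subalgebra is the diagonal traceless matrices). In the classification of classical Lie algebras, the special linear algebra sl(n+1) has type A_n; here n = 5, so the Dynkin diagram is a chain of 5 nodes with single edges (A_5). Hence the type is A_5.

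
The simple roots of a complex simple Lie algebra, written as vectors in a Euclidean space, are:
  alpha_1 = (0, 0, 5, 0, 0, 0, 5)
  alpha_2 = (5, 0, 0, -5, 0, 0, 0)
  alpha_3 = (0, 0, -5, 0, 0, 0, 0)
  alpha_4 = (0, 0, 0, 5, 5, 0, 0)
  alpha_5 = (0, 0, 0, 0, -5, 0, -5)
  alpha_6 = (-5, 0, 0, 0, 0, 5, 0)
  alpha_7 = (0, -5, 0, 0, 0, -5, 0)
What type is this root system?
Compute the Cartan integers a_ij = 2(alpha_i, alpha_j)/(alpha_j, alpha_j); the resulting 7x7 Cartan matrix is
[[2, 0, -2, 0, -1, 0, 0], [0, 2, 0, -1, 0, -1, 0], [-1, 0, 2, 0, 0, 0, 0], [0, -1, 0, 2, -1, 0, 0], [-1, 0, 0, -1, 2, 0, 0], [0, -1, 0, 0, 0, 2, -1], [0, 0, 0, 0, 0, -1, 2]].
The roots have two lengths (squared-length ratio 2:1); the short ones are alpha_{3}. The associated Dynkin diagram is a chain of 7 nodes with a double edge at one end; the terminal node there is the unique short simple root (B_7), so the type is B_7 (the algebra so(15)).

B7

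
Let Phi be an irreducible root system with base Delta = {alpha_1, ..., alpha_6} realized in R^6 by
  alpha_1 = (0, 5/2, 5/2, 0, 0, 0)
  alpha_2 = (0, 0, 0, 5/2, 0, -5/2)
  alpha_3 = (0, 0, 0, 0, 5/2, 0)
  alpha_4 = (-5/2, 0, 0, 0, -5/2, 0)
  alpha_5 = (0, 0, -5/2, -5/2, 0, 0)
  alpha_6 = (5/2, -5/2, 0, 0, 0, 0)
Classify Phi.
type B_6

Compute the Cartan integers a_ij = 2(alpha_i, alpha_j)/(alpha_j, alpha_j); the resulting 6x6 Cartan matrix is
[[2, 0, 0, 0, -1, -1], [0, 2, 0, 0, -1, 0], [0, 0, 2, -1, 0, 0], [0, 0, -2, 2, 0, -1], [-1, -1, 0, 0, 2, 0], [-1, 0, 0, -1, 0, 2]].
The roots have two lengths (squared-length ratio 2:1); the short ones are alpha_{3}. The associated Dynkin diagram is a chain of 6 nodes with a double edge at one end; the terminal node there is the unique short simple root (B_6), so the type is B_6 (the algebra so(13)).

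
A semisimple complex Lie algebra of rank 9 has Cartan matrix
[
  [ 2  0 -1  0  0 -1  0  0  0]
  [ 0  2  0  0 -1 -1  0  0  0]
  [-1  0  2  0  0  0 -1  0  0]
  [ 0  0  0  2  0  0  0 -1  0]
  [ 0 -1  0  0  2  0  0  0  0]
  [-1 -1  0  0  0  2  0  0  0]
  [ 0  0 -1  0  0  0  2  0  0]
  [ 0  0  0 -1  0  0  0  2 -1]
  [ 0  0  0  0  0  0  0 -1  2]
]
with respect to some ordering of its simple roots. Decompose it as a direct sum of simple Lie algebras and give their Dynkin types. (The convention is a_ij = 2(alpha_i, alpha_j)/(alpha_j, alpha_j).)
type A_3 ⊕ type A_6

The diagram associated to this matrix has two connected components: the simple roots {alpha_4, alpha_8, alpha_9} form a chain of 3 nodes with single edges (A_3), and {alpha_1, alpha_2, alpha_3, alpha_5, alpha_6, alpha_7} form a chain of 6 nodes with single edges (A_6). A semisimple Lie algebra decomposes uniquely as the direct sum of simple ideals, one per connected component of its Dynkin diagram, so g ≅ A_3 ⊕ A_6 (dimension 15 + 48 = 63).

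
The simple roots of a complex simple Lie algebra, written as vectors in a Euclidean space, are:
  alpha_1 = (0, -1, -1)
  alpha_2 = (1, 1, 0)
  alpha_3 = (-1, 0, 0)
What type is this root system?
B_3

Compute the Cartan integers a_ij = 2(alpha_i, alpha_j)/(alpha_j, alpha_j); the resulting 3x3 Cartan matrix is
[[2, -1, 0], [-1, 2, -2], [0, -1, 2]].
The roots have two lengths (squared-length ratio 2:1); the short ones are alpha_{3}. The associated Dynkin diagram is a chain of 3 nodes with a double edge at one end; the terminal node there is the unique short simple root (B_3), so the type is B_3 (the algebra so(7)).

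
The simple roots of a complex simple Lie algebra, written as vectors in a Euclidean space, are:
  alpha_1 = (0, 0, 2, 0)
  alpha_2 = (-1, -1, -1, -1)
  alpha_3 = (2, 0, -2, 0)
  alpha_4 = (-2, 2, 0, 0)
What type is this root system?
Compute the Cartan integers a_ij = 2(alpha_i, alpha_j)/(alpha_j, alpha_j); the resulting 4x4 Cartan matrix is
[[2, -1, -1, 0], [-1, 2, 0, 0], [-2, 0, 2, -1], [0, 0, -1, 2]].
The roots have two lengths (squared-length ratio 2:1); the short ones are alpha_{1,2}. The associated Dynkin diagram is a chain of 4 nodes with a double edge between the middle two (F_4), so the type is F_4.

F4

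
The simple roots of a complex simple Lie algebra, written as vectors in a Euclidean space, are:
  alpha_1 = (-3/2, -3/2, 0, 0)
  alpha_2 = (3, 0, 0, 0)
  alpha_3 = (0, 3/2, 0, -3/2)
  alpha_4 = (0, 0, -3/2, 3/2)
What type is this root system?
C_4

Compute the Cartan integers a_ij = 2(alpha_i, alpha_j)/(alpha_j, alpha_j); the resulting 4x4 Cartan matrix is
[[2, -1, -1, 0], [-2, 2, 0, 0], [-1, 0, 2, -1], [0, 0, -1, 2]].
The roots have two lengths (squared-length ratio 2:1); the short ones are alpha_{1,3,4}. The associated Dynkin diagram is a chain of 4 nodes with a double edge at one end; the terminal node there is the unique long simple root (C_4), so the type is C_4 (the algebra sp(8)).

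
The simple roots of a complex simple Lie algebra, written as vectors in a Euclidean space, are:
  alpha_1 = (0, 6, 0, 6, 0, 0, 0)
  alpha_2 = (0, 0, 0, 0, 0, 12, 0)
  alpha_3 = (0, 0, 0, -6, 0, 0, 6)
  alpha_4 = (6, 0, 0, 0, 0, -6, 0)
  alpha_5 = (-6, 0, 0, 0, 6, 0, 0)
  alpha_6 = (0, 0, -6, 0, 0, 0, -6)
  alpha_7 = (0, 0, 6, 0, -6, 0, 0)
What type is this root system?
C7

Compute the Cartan integers a_ij = 2(alpha_i, alpha_j)/(alpha_j, alpha_j); the resulting 7x7 Cartan matrix is
[[2, 0, -1, 0, 0, 0, 0], [0, 2, 0, -2, 0, 0, 0], [-1, 0, 2, 0, 0, -1, 0], [0, -1, 0, 2, -1, 0, 0], [0, 0, 0, -1, 2, 0, -1], [0, 0, -1, 0, 0, 2, -1], [0, 0, 0, 0, -1, -1, 2]].
The roots have two lengths (squared-length ratio 2:1); the short ones are alpha_{1,3,4,5,6,7}. The associated Dynkin diagram is a chain of 7 nodes with a double edge at one end; the terminal node there is the unique long simple root (C_7), so the type is C_7 (the algebra sp(14)).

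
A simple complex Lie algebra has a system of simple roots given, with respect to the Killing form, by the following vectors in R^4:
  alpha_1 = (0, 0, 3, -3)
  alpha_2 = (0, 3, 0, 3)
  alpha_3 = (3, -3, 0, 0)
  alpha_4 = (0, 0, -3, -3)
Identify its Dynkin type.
D4

Compute the Cartan integers a_ij = 2(alpha_i, alpha_j)/(alpha_j, alpha_j); the resulting 4x4 Cartan matrix is
[[2, -1, 0, 0], [-1, 2, -1, -1], [0, -1, 2, 0], [0, -1, 0, 2]].
All simple roots have the same length, so the diagram is simply laced. The associated Dynkin diagram is a chain of 2 nodes with a fork of two nodes at one end (D_4), so the type is D_4 (the algebra so(8)).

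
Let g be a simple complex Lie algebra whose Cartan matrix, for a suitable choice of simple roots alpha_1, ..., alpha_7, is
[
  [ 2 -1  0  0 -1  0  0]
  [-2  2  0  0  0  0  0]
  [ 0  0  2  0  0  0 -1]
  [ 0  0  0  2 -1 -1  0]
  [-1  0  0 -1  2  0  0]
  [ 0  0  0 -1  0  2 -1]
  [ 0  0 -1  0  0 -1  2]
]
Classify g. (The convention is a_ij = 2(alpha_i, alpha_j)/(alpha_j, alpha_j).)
C7

The matrix has rank 7 with 2's on the diagonal. Reading the off-diagonal entries as Dynkin edges (a single edge where a_ij = a_ji = -1; a double or triple edge where a_ij * a_ji = 2 or 3), the diagram is a chain of 7 nodes with a double edge at one end; the terminal node there is the unique long simple root (C_7). One simple-root ordering that puts it in standard form is (alpha_3, alpha_7, alpha_6, alpha_4, alpha_5, alpha_1, alpha_2). So the algebra is type C_7, i.e. sp(14).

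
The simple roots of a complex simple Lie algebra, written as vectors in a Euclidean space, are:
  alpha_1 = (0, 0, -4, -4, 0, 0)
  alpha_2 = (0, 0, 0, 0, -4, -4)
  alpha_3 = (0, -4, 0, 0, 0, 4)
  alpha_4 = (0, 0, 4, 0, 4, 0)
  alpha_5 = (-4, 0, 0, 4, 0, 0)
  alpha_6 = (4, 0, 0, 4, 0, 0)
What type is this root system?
D6

Compute the Cartan integers a_ij = 2(alpha_i, alpha_j)/(alpha_j, alpha_j); the resulting 6x6 Cartan matrix is
[[2, 0, 0, -1, -1, -1], [0, 2, -1, -1, 0, 0], [0, -1, 2, 0, 0, 0], [-1, -1, 0, 2, 0, 0], [-1, 0, 0, 0, 2, 0], [-1, 0, 0, 0, 0, 2]].
All simple roots have the same length, so the diagram is simply laced. The associated Dynkin diagram is a chain of 4 nodes with a fork of two nodes at one end (D_6), so the type is D_6 (the algebra so(12)).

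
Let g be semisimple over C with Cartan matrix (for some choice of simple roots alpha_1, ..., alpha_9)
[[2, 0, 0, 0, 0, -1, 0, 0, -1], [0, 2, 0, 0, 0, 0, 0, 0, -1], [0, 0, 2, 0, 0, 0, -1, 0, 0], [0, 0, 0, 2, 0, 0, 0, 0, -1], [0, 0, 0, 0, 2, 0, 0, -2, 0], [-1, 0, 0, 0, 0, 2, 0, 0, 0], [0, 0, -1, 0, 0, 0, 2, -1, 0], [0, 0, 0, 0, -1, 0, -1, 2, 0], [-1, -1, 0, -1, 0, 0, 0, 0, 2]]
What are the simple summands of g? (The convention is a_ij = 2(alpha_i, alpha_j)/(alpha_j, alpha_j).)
C_4 (sp(8)) ⊕ D_5 (so(10))

The diagram associated to this matrix has two connected components: the simple roots {alpha_3, alpha_5, alpha_7, alpha_8} form a chain of 4 nodes with a double edge at one end; the terminal node there is the unique long simple root (C_4), and {alpha_1, alpha_2, alpha_4, alpha_6, alpha_9} form a chain of 3 nodes with a fork of two nodes at one end (D_5). A semisimple Lie algebra decomposes uniquely as the direct sum of simple ideals, one per connected component of its Dynkin diagram, so g ≅ C_4 ⊕ D_5 (dimension 36 + 45 = 81).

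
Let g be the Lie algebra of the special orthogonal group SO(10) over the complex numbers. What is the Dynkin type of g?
This is so(10) with 10 even, which has dimension 10(10-1)/2 = 45 and rank 10/2 = 5. In the classification of classical Lie algebras, the orthogonal algebra so(2n) in an even number of variables has type D_n; here n = 5, so the Dynkin diagram is a chain of 3 nodes with a fork of two nodes at one end (D_5). Hence the type is D_5.

D_5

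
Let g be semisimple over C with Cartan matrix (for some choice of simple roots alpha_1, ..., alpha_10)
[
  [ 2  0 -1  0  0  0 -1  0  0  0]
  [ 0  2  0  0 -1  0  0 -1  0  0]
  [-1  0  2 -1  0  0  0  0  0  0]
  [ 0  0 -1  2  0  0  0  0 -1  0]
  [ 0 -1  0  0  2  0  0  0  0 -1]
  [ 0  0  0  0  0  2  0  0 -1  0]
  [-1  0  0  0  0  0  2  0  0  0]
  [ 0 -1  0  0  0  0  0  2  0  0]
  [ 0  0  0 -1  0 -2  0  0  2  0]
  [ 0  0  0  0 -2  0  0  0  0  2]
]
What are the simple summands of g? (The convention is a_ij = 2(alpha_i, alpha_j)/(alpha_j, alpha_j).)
The diagram associated to this matrix has two connected components: the simple roots {alpha_1, alpha_3, alpha_4, alpha_6, alpha_7, alpha_9} form a chain of 6 nodes with a double edge at one end; the terminal node there is the unique short simple root (B_6), and {alpha_2, alpha_5, alpha_8, alpha_10} form a chain of 4 nodes with a double edge at one end; the terminal node there is the unique long simple root (C_4). A semisimple Lie algebra decomposes uniquely as the direct sum of simple ideals, one per connected component of its Dynkin diagram, so g ≅ B_6 ⊕ C_4 (dimension 78 + 36 = 114).

B6 + C4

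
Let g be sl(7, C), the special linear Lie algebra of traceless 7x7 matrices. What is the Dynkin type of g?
This is sl(7), which has dimension 7^2 - 1 = 48 and rank 7 - 1 = 6 (a Cartan subalgebra is the diagonal traceless matrices). In the classification of classical Lie algebras, the special linear algebra sl(n+1) has type A_n; here n = 6, so the Dynkin diagram is a chain of 6 nodes with single edges (A_6). Hence the type is A_6.

A_6 (sl(7))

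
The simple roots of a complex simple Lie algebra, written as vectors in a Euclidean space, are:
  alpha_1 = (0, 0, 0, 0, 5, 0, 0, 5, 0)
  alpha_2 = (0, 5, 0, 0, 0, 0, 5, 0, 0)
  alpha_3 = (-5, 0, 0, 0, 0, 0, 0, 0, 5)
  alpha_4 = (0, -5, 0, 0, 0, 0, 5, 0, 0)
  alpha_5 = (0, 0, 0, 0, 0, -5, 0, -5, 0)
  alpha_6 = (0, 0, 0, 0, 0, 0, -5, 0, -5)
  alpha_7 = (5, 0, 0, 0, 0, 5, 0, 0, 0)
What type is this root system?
D_7 (so(14))

Compute the Cartan integers a_ij = 2(alpha_i, alpha_j)/(alpha_j, alpha_j); the resulting 7x7 Cartan matrix is
[[2, 0, 0, 0, -1, 0, 0], [0, 2, 0, 0, 0, -1, 0], [0, 0, 2, 0, 0, -1, -1], [0, 0, 0, 2, 0, -1, 0], [-1, 0, 0, 0, 2, 0, -1], [0, -1, -1, -1, 0, 2, 0], [0, 0, -1, 0, -1, 0, 2]].
All simple roots have the same length, so the diagram is simply laced. The associated Dynkin diagram is a chain of 5 nodes with a fork of two nodes at one end (D_7), so the type is D_7 (the algebra so(14)).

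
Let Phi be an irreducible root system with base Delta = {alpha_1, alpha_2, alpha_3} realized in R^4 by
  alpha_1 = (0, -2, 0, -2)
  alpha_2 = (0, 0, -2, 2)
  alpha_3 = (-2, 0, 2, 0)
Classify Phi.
A_3 (sl(4))

Compute the Cartan integers a_ij = 2(alpha_i, alpha_j)/(alpha_j, alpha_j); the resulting 3x3 Cartan matrix is
[[2, -1, 0], [-1, 2, -1], [0, -1, 2]].
All simple roots have the same length, so the diagram is simply laced. The associated Dynkin diagram is a chain of 3 nodes with single edges (A_3), so the type is A_3 (the algebra sl(4)).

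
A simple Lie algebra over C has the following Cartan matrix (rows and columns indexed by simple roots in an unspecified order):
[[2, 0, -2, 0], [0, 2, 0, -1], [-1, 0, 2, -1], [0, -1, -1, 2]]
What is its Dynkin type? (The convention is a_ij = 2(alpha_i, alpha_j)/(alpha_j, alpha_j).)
C4

The matrix has rank 4 with 2's on the diagonal. Reading the off-diagonal entries as Dynkin edges (a single edge where a_ij = a_ji = -1; a double or triple edge where a_ij * a_ji = 2 or 3), the diagram is a chain of 4 nodes with a double edge at one end; the terminal node there is the unique long simple root (C_4). One simple-root ordering that puts it in standard form is (alpha_2, alpha_4, alpha_3, alpha_1). So the algebra is type C_4, i.e. sp(8).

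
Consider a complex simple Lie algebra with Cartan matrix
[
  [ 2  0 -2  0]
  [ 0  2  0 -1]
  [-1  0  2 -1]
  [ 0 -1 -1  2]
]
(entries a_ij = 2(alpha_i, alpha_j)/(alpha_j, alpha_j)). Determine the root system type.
The matrix has rank 4 with 2's on the diagonal. Reading the off-diagonal entries as Dynkin edges (a single edge where a_ij = a_ji = -1; a double or triple edge where a_ij * a_ji = 2 or 3), the diagram is a chain of 4 nodes with a double edge at one end; the terminal node there is the unique long simple root (C_4). One simple-root ordering that puts it in standard form is (alpha_2, alpha_4, alpha_3, alpha_1). So the algebra is type C_4, i.e. sp(8).

C_4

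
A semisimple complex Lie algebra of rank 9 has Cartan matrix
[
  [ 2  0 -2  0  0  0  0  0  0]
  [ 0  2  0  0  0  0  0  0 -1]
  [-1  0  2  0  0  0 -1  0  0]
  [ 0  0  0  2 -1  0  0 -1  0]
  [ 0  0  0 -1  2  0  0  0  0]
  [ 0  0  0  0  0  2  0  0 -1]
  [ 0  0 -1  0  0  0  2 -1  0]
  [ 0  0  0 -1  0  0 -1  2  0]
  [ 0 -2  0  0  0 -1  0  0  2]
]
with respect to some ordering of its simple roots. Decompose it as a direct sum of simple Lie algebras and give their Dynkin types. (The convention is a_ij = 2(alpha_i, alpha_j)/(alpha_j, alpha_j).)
The diagram associated to this matrix has two connected components: the simple roots {alpha_2, alpha_6, alpha_9} form a chain of 3 nodes with a double edge at one end; the terminal node there is the unique short simple root (B_3), and {alpha_1, alpha_3, alpha_4, alpha_5, alpha_7, alpha_8} form a chain of 6 nodes with a double edge at one end; the terminal node there is the unique long simple root (C_6). A semisimple Lie algebra decomposes uniquely as the direct sum of simple ideals, one per connected component of its Dynkin diagram, so g ≅ B_3 ⊕ C_6 (dimension 21 + 78 = 99).

type B_3 + type C_6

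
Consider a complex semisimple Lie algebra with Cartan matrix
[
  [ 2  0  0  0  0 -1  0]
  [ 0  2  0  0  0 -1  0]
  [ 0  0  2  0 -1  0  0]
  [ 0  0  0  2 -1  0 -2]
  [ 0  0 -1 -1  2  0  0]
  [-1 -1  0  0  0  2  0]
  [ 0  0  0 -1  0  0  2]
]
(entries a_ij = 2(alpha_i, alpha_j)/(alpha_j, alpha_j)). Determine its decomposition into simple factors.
The diagram associated to this matrix has two connected components: the simple roots {alpha_1, alpha_2, alpha_6} form a chain of 3 nodes with single edges (A_3), and {alpha_3, alpha_4, alpha_5, alpha_7} form a chain of 4 nodes with a double edge at one end; the terminal node there is the unique short simple root (B_4). A semisimple Lie algebra decomposes uniquely as the direct sum of simple ideals, one per connected component of its Dynkin diagram, so g ≅ A_3 ⊕ B_4 (dimension 15 + 36 = 51).

type A_3 ⊕ type B_4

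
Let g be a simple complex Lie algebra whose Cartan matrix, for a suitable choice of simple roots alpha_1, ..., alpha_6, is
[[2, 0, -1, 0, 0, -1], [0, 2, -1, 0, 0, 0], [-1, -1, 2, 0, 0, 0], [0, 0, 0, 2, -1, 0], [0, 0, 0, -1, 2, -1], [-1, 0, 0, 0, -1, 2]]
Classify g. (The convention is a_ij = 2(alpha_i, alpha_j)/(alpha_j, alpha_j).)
A_6 (sl(7))

The matrix has rank 6 with 2's on the diagonal. Reading the off-diagonal entries as Dynkin edges (a single edge where a_ij = a_ji = -1; a double or triple edge where a_ij * a_ji = 2 or 3), the diagram is a chain of 6 nodes with single edges (A_6). One simple-root ordering that puts it in standard form is (alpha_4, alpha_5, alpha_6, alpha_1, alpha_3, alpha_2). So the algebra is type A_6, i.e. sl(7).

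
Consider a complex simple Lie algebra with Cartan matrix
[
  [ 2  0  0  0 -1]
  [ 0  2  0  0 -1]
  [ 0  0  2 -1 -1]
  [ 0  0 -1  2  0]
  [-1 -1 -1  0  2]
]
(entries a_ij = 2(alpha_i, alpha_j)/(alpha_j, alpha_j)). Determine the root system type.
D_5 (so(10))

The matrix has rank 5 with 2's on the diagonal. Reading the off-diagonal entries as Dynkin edges (a single edge where a_ij = a_ji = -1; a double or triple edge where a_ij * a_ji = 2 or 3), the diagram is a chain of 3 nodes with a fork of two nodes at one end (D_5). One simple-root ordering that puts it in standard form is (alpha_4, alpha_3, alpha_5, alpha_1, alpha_2). So the algebra is type D_5, i.e. so(10).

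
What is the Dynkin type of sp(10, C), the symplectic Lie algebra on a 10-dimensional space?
C_5 (sp(10))

This is sp(10), which has dimension 10(10+1)/2 = 55 and rank 10/2 = 5. In the classification of classical Lie algebras, the symplectic algebra sp(2n) has type C_n; here n = 5, so the Dynkin diagram is a chain of 5 nodes with a double edge at one end; the terminal node there is the unique long simple root (C_5). Hence the type is C_5.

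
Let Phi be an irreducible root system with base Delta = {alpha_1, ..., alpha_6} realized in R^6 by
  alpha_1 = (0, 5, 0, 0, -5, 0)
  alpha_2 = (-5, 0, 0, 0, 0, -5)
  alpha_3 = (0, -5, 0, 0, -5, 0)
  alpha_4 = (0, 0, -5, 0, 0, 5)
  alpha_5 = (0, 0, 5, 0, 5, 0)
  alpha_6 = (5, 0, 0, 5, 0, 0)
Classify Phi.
D_6

Compute the Cartan integers a_ij = 2(alpha_i, alpha_j)/(alpha_j, alpha_j); the resulting 6x6 Cartan matrix is
[[2, 0, 0, 0, -1, 0], [0, 2, 0, -1, 0, -1], [0, 0, 2, 0, -1, 0], [0, -1, 0, 2, -1, 0], [-1, 0, -1, -1, 2, 0], [0, -1, 0, 0, 0, 2]].
All simple roots have the same length, so the diagram is simply laced. The associated Dynkin diagram is a chain of 4 nodes with a fork of two nodes at one end (D_6), so the type is D_6 (the algebra so(12)).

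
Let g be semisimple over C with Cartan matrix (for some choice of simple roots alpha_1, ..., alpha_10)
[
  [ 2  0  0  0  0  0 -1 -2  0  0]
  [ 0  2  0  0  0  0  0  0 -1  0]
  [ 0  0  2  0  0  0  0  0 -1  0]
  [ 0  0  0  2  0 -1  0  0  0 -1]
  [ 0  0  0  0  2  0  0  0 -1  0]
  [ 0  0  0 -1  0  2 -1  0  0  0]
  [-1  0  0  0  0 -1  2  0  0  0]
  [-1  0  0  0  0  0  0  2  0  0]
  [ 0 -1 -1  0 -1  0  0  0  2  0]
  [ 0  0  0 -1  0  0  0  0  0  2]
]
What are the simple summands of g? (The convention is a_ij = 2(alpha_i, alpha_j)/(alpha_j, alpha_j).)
B_6 ⊕ D_4

The diagram associated to this matrix has two connected components: the simple roots {alpha_1, alpha_4, alpha_6, alpha_7, alpha_8, alpha_10} form a chain of 6 nodes with a double edge at one end; the terminal node there is the unique short simple root (B_6), and {alpha_2, alpha_3, alpha_5, alpha_9} form a chain of 2 nodes with a fork of two nodes at one end (D_4). A semisimple Lie algebra decomposes uniquely as the direct sum of simple ideals, one per connected component of its Dynkin diagram, so g ≅ B_6 ⊕ D_4 (dimension 78 + 28 = 106).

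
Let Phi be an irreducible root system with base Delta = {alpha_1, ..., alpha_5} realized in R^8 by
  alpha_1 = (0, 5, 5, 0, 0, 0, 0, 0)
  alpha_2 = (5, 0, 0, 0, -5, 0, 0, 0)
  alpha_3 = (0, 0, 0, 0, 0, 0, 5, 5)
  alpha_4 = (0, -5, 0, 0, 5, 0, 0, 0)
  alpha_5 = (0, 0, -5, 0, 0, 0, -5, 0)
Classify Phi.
A_5

Compute the Cartan integers a_ij = 2(alpha_i, alpha_j)/(alpha_j, alpha_j); the resulting 5x5 Cartan matrix is
[[2, 0, 0, -1, -1], [0, 2, 0, -1, 0], [0, 0, 2, 0, -1], [-1, -1, 0, 2, 0], [-1, 0, -1, 0, 2]].
All simple roots have the same length, so the diagram is simply laced. The associated Dynkin diagram is a chain of 5 nodes with single edges (A_5), so the type is A_5 (the algebra sl(6)).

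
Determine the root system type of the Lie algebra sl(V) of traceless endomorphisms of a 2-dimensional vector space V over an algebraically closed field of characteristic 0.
This is sl(2), which has dimension 2^2 - 1 = 3 and rank 2 - 1 = 1 (a Cartan subalgebra is the diagonal traceless matrices). In the classification of classical Lie algebras, the special linear algebra sl(n+1) has type A_n; here n = 1, so the Dynkin diagram is a chain of 1 nodes with single edges (A_1). Hence the type is A_1.

type A_1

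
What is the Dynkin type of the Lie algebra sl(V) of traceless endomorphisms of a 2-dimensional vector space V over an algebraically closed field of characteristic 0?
This is sl(2), which has dimension 2^2 - 1 = 3 and rank 2 - 1 = 1 (a Cartan subalgebra is the diagonal traceless matrices). In the classification of classical Lie algebras, the special linear algebra sl(n+1) has type A_n; here n = 1, so the Dynkin diagram is a chain of 1 nodes with single edges (A_1). Hence the type is A_1.

A_1 (sl(2))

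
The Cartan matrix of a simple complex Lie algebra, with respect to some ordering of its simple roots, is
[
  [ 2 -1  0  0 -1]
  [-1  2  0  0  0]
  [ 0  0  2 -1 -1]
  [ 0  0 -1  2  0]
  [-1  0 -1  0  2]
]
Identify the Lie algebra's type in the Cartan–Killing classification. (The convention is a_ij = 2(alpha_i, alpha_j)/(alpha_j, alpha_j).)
A_5

The matrix has rank 5 with 2's on the diagonal. Reading the off-diagonal entries as Dynkin edges (a single edge where a_ij = a_ji = -1; a double or triple edge where a_ij * a_ji = 2 or 3), the diagram is a chain of 5 nodes with single edges (A_5). One simple-root ordering that puts it in standard form is (alpha_4, alpha_3, alpha_5, alpha_1, alpha_2). So the algebra is type A_5, i.e. sl(6).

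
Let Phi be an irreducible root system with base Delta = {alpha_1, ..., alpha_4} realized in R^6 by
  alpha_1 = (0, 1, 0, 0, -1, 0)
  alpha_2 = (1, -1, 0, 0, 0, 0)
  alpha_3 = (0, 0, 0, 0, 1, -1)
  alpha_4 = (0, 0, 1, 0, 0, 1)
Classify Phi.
type A_4

Compute the Cartan integers a_ij = 2(alpha_i, alpha_j)/(alpha_j, alpha_j); the resulting 4x4 Cartan matrix is
[[2, -1, -1, 0], [-1, 2, 0, 0], [-1, 0, 2, -1], [0, 0, -1, 2]].
All simple roots have the same length, so the diagram is simply laced. The associated Dynkin diagram is a chain of 4 nodes with single edges (A_4), so the type is A_4 (the algebra sl(5)).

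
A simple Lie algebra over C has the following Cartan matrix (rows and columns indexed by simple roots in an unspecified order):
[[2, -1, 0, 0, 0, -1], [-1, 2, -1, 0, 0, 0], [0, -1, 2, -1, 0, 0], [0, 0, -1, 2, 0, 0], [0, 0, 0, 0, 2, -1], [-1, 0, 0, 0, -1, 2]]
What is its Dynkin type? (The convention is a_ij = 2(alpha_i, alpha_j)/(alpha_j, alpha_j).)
The matrix has rank 6 with 2's on the diagonal. Reading the off-diagonal entries as Dynkin edges (a single edge where a_ij = a_ji = -1; a double or triple edge where a_ij * a_ji = 2 or 3), the diagram is a chain of 6 nodes with single edges (A_6). One simple-root ordering that puts it in standard form is (alpha_5, alpha_6, alpha_1, alpha_2, alpha_3, alpha_4). So the algebra is type A_6, i.e. sl(7).

A_6 (sl(7))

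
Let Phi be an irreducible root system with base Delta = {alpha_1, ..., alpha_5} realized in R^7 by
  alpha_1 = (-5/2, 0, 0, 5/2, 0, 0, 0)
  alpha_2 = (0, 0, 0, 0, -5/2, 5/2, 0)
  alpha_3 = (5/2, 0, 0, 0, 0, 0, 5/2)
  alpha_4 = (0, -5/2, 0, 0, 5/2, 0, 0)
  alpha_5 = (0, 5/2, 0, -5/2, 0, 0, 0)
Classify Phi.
A5

Compute the Cartan integers a_ij = 2(alpha_i, alpha_j)/(alpha_j, alpha_j); the resulting 5x5 Cartan matrix is
[[2, 0, -1, 0, -1], [0, 2, 0, -1, 0], [-1, 0, 2, 0, 0], [0, -1, 0, 2, -1], [-1, 0, 0, -1, 2]].
All simple roots have the same length, so the diagram is simply laced. The associated Dynkin diagram is a chain of 5 nodes with single edges (A_5), so the type is A_5 (the algebra sl(6)).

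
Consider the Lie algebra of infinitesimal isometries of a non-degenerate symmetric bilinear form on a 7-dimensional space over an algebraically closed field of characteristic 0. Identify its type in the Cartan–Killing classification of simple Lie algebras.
This is so(7) with 7 odd, which has dimension 7(7-1)/2 = 21 and rank (7-1)/2 = 3. In the classification of classical Lie algebras, the orthogonal algebra so(2n+1) in an odd number of variables has type B_n; here n = 3, so the Dynkin diagram is a chain of 3 nodes with a double edge at one end; the terminal node there is the unique short simple root (B_3). Hence the type is B_3.

type B_3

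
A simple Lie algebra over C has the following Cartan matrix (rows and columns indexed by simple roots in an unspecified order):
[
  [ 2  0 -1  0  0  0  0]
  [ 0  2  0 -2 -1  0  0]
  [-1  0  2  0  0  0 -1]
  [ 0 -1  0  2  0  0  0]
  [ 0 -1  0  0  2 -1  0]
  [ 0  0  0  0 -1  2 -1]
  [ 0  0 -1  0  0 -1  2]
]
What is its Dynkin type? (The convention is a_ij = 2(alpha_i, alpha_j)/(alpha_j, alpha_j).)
B7

The matrix has rank 7 with 2's on the diagonal. Reading the off-diagonal entries as Dynkin edges (a single edge where a_ij = a_ji = -1; a double or triple edge where a_ij * a_ji = 2 or 3), the diagram is a chain of 7 nodes with a double edge at one end; the terminal node there is the unique short simple root (B_7). One simple-root ordering that puts it in standard form is (alpha_1, alpha_3, alpha_7, alpha_6, alpha_5, alpha_2, alpha_4). So the algebra is type B_7, i.e. so(15).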